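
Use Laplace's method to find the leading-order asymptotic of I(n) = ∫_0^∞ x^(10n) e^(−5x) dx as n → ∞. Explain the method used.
I(n) ~ (sqrt(2π·10n) / 5) · (10n/(5e))^(10n)

Write the integrand as exp(10n ln x − 5x) and set f(x) = 10n ln x − 5x. Then f'(x) = 10n/x − 5 = 0 at x* = 10n/5, and f''(x*) = −10n/x*^2 = −5^2/(10n). Laplace's method (interior maximum) gives
  I(n) ~ e^(f(x*)) · sqrt(2π / |f''(x*)|)
        = exp(10n ln(10n/5) − 10n) · sqrt(2π · 10n / 5^2)
        = (10n/5)^(10n) e^(−10n) · sqrt(2π·10n) / 5
        = (sqrt(2π·10n) / 5) · (10n/(5e))^(10n).
This matches Γ(10n+1)/5^(10n+1) with Stirling applied to Γ.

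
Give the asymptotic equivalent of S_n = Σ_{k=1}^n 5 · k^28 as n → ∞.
S_n ~ 5 · n^29 / 29

By integral comparison (Euler-Maclaurin), Σ_{k=1}^n 5 · k^28 = 5 · ∫_0^n x^28 dx + O(n^28) = 5 · n^29/29 + O(n^28). (Equivalently, Faulhaber's formula gives the same leading term.)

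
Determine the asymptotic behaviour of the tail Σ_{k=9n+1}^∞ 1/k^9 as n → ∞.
Σ_{k>9n} 1/k^9 ~ 1/(8 · (9n)^8)

Compare to the integral: ∫_{9n}^∞ x^(−9) dx = [−x^(−8)/8]_{9n}^∞ = 1/((9−1)·(9n)^8). Euler-Maclaurin then gives
  Σ_{k>9n} 1/k^9 = ∫_{9n}^∞ dx/x^9 − 1/(2·(9n)^9) + O(1/(9n)^10).
(Equivalently this is ζ(9) − Σ_{k≤9n} 1/k^9.)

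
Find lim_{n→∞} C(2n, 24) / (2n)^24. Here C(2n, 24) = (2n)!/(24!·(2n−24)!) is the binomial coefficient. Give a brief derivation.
lim = 1/24! = 1/620448401733239439360000

With N = 2n → ∞: C(N, 24) / N^24 = [N(N−1)…(N−23)] / (24! · N^24) = (1/24!) · 1 · (1 − 1/(2n)) · … · (1 − 23/(2n)). Each factor → 1 as N → ∞, so the limit is 1/24! = 1/620448401733239439360000.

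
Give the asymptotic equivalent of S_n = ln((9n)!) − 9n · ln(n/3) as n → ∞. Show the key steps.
S_n ~ 9n · (ln 27 − 1) + O(ln n)

Stirling: ln((9n)!) = 9n ln(9n) − 9n + O(ln n).
  S_n = 9n ln(9n) − 9n − 9n ln(n/3) + O(ln n)
      = 9n ln(9n) − 9n ln n + 9n ln 3 − 9n + O(ln n)
      = 9n ln 9 + 9n ln 3 − 9n + O(ln n)
      = 9n (ln 27 − 1) + O(ln n).
Numerically ln(27) − 1 ≈ 2.2958.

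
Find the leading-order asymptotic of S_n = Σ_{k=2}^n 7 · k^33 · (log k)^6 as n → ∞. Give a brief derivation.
S_n ~ 7 · n^34 · (log n)^6 / 34

By integral comparison, S_n = ∫_1^n 7 · x^33 · (log x)^6 dx + O(n^33 · (log n)^6). For the integral, the leading term of ∫_1^n x^33 (log x)^6 dx is n^34/34 · (log n)^6 (by repeated integration by parts; each step lowers the log-exponent and produces a relatively O(1/log n) correction). Hence S_n ~ 7 · n^34 · (log n)^6 / 34.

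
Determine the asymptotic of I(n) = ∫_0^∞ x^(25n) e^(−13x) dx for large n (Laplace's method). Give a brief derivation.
I(n) ~ (sqrt(2π·25n) / 13) · (25n/(13e))^(25n)

Write the integrand as exp(25n ln x − 13x) and set f(x) = 25n ln x − 13x. Then f'(x) = 25n/x − 13 = 0 at x* = 25n/13, and f''(x*) = −25n/x*^2 = −13^2/(25n). Laplace's method (interior maximum) gives
  I(n) ~ e^(f(x*)) · sqrt(2π / |f''(x*)|)
        = exp(25n ln(25n/13) − 25n) · sqrt(2π · 25n / 13^2)
        = (25n/13)^(25n) e^(−25n) · sqrt(2π·25n) / 13
        = (sqrt(2π·25n) / 13) · (25n/(13e))^(25n).
This matches Γ(25n+1)/13^(25n+1) with Stirling applied to Γ.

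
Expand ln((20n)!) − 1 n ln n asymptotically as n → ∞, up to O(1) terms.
ln((20n)!) − 1 n ln n = 19 n ln n + 20(ln 20 − 1) n + (1/2) ln(2π·20n) + O(1/n)

Stirling: ln((20n)!) = 20n ln(20n) − 20n + (1/2) ln(2π·20n) + O(1/n).
Expand 20n ln(20n) = 20n (ln n + ln 20) = 20n ln n + 20n ln 20.
Subtract 1n ln n: leading term is (20 − 1) n ln n = 19 n ln n. The next term is 20n ln 20 − 20n = 20(ln 20 − 1) n. Then the (1/2) ln(2π·20n) correction.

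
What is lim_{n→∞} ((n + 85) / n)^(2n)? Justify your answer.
lim = e^170

Rewrite as (1 + 85/n)^(2n). By the standard limit (1 + x/n)^n → e^x, we have (1 + 85/n)^n → e^85, and raising to the 2nd power gives e^170.
More precisely, ln[(1 + 85/n)^(2n)] = 2n · ln(1 + 85/n) = 2n · (85/n + O(1/n^2)) = 170 + O(1/n) → 170.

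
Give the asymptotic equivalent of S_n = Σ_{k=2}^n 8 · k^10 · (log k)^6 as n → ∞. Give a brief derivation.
S_n ~ 8 · n^11 · (log n)^6 / 11

By integral comparison, S_n = ∫_1^n 8 · x^10 · (log x)^6 dx + O(n^10 · (log n)^6). For the integral, the leading term of ∫_1^n x^10 (log x)^6 dx is n^11/11 · (log n)^6 (by repeated integration by parts; each step lowers the log-exponent and produces a relatively O(1/log n) correction). Hence S_n ~ 8 · n^11 · (log n)^6 / 11.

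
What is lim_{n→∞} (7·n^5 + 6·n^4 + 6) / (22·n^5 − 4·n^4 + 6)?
lim = 7/22

For large n the leading n^5 terms dominate both numerator and denominator. Dividing top and bottom by n^5, every other term tends to 0, leaving 7/22.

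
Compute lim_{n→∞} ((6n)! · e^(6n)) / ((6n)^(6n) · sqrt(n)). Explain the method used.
lim = sqrt(2π·6)

Stirling: (6n)! ~ sqrt(2π·6n) · (6n/e)^(6n). Hence
  (6n)! · e^(6n) / (6n)^(6n) ~ sqrt(2π·6n).
Dividing by sqrt(n): sqrt(2π·6n) / sqrt(n) = sqrt(2π·6) · n^((1−1)/2), so the limit is sqrt(2π·6).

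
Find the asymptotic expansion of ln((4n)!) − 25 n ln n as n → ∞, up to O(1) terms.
ln((4n)!) − 25 n ln n = −21 n ln n + 4(ln 4 − 1) n + (1/2) ln(2π·4n) + O(1/n)

Stirling: ln((4n)!) = 4n ln(4n) − 4n + (1/2) ln(2π·4n) + O(1/n).
Expand 4n ln(4n) = 4n (ln n + ln 4) = 4n ln n + 4n ln 4.
Subtract 25n ln n: leading term is (4 − 25) n ln n = −21 n ln n. The next term is 4n ln 4 − 4n = 4(ln 4 − 1) n. Then the (1/2) ln(2π·4n) correction.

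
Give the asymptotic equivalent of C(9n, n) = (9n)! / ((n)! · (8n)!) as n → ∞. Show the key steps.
C(9n, n) ~ (387420489/16777216)^(n) · sqrt(9/(16π·n))

Write N = n. Apply Stirling to each factorial:
  (9N)! ~ sqrt(2π·9N) · (9N/e)^(9N),
  N! ~ sqrt(2π N) · (N/e)^N,
  (8N)! ~ sqrt(2π·8N) · (8N/e)^(8N).
The exponential factors combine to (9N)^(9N) / (N^N · (8N)^(8N)) = 9^(9N)/8^(8N) = (9^9/8^8)^N = (387420489/16777216)^N.
The square-root prefactors combine to sqrt(2π·9N) / (sqrt(2π N)·sqrt(2π·8N)) = sqrt(9 / (2π·8·N)) = sqrt(9/(16π·n)).
Substituting N = n: C(9n, n) ~ (387420489/16777216)^(n) · sqrt(9/(16π·n)).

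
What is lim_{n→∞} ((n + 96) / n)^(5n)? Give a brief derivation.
lim = e^480

Rewrite as (1 + 96/n)^(5n). By the standard limit (1 + x/n)^n → e^x, we have (1 + 96/n)^n → e^96, and raising to the 5th power gives e^480.
More precisely, ln[(1 + 96/n)^(5n)] = 5n · ln(1 + 96/n) = 5n · (96/n + O(1/n^2)) = 480 + O(1/n) → 480.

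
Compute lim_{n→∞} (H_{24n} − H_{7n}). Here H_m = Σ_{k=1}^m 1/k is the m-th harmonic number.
lim = ln(24/7)

Euler-Maclaurin gives H_m = ln m + γ + 1/(2m) + O(1/m^2). The γ and O(1/m) terms cancel in the difference:
  H_{24n} − H_{7n} = ln(24n) − ln(7n) + O(1/n) = ln(24/7) + O(1/n).
Hence the limit is ln(24/7).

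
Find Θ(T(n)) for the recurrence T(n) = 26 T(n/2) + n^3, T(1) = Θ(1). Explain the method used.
T(n) = Θ(n^(log_2 26))

Master theorem: compare f(n) = n^3 to n^(log_2 26) where log_2 26 ≈ 4.700. Since 3 < log_2 26, we have f(n) = O(n^(log_2 26 − ε)) for some ε > 0 — Case 1. Hence T(n) = Θ(n^(log_2 26)).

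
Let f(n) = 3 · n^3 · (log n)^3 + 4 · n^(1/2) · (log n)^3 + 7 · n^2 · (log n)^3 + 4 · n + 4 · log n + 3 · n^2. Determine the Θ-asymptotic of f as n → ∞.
f(n) ∈ Θ(n^3 · (log n)^3)

Compare the terms by growth order. For large n, n^a · (log n)^b dominates n^a' · (log n)^b' iff a > a', or (a = a' and b > b'). Ranking the 6 terms shows the dominant one is 3 · n^3 · (log n)^3. Hence f(n) ∈ Θ(n^3 · (log n)^3).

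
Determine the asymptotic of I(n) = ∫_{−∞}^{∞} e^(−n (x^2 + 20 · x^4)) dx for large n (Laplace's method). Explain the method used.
I(n) ~ sqrt(π/n)

φ(x) = x^2 + 20 · x^4 has its unique global minimum at x* = 0 (since φ'(x) = 2x + 80x^3 = 0 only at x = 0 for real x with both coefficients positive, and φ → ∞ as |x| → ∞). At x* = 0, φ(0) = 0 and φ''(0) = 2. Laplace's method then gives
  I(n) ~ sqrt(2π / (n · φ''(0))) · e^(−n φ(0)) = sqrt(2π / (2n)) = sqrt(π/n).
The 20 · x^4 term contributes only at subleading order (an O(1/n) relative correction).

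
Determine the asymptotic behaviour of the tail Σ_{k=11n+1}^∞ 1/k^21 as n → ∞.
Σ_{k>11n} 1/k^21 ~ 1/(20 · (11n)^20)

Compare to the integral: ∫_{11n}^∞ x^(−21) dx = [−x^(−20)/20]_{11n}^∞ = 1/((21−1)·(11n)^20). Euler-Maclaurin then gives
  Σ_{k>11n} 1/k^21 = ∫_{11n}^∞ dx/x^21 − 1/(2·(11n)^21) + O(1/(11n)^22).
(Equivalently this is ζ(21) − Σ_{k≤11n} 1/k^21.)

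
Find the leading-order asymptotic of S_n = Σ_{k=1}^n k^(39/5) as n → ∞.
S_n ~ (5/44) · n^(44/5)

Integral comparison: Σ_{k=1}^n k^(39/5) = ∫_0^n x^(39/5) dx + O(n^(39/5)). The integral is n^(1 + 39/5) / (1 + 39/5) = n^((39+5)/5) / ((39+5)/5) = (5/44) · n^(44/5).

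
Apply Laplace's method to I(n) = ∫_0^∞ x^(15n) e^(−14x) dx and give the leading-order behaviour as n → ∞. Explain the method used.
I(n) ~ (sqrt(2π·15n) / 14) · (15n/(14e))^(15n)

Write the integrand as exp(15n ln x − 14x) and set f(x) = 15n ln x − 14x. Then f'(x) = 15n/x − 14 = 0 at x* = 15n/14, and f''(x*) = −15n/x*^2 = −14^2/(15n). Laplace's method (interior maximum) gives
  I(n) ~ e^(f(x*)) · sqrt(2π / |f''(x*)|)
        = exp(15n ln(15n/14) − 15n) · sqrt(2π · 15n / 14^2)
        = (15n/14)^(15n) e^(−15n) · sqrt(2π·15n) / 14
        = (sqrt(2π·15n) / 14) · (15n/(14e))^(15n).
This matches Γ(15n+1)/14^(15n+1) with Stirling applied to Γ.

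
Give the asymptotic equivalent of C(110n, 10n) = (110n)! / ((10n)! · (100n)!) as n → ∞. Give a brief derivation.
C(110n, 10n) ~ (285311670611/10000000000)^(10n) · sqrt(11/(20π·10n))

Write N = 10n. Apply Stirling to each factorial:
  (11N)! ~ sqrt(2π·11N) · (11N/e)^(11N),
  N! ~ sqrt(2π N) · (N/e)^N,
  (10N)! ~ sqrt(2π·10N) · (10N/e)^(10N).
The exponential factors combine to (11N)^(11N) / (N^N · (10N)^(10N)) = 11^(11N)/10^(10N) = (11^11/10^10)^N = (285311670611/10000000000)^N.
The square-root prefactors combine to sqrt(2π·11N) / (sqrt(2π N)·sqrt(2π·10N)) = sqrt(11 / (2π·10·N)) = sqrt(11/(20π·10n)).
Substituting N = 10n: C(110n, 10n) ~ (285311670611/10000000000)^(10n) · sqrt(11/(20π·10n)).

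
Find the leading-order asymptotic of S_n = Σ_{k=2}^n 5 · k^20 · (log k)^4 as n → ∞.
S_n ~ 5 · n^21 · (log n)^4 / 21

By integral comparison, S_n = ∫_1^n 5 · x^20 · (log x)^4 dx + O(n^20 · (log n)^4). For the integral, the leading term of ∫_1^n x^20 (log x)^4 dx is n^21/21 · (log n)^4 (by repeated integration by parts; each step lowers the log-exponent and produces a relatively O(1/log n) correction). Hence S_n ~ 5 · n^21 · (log n)^4 / 21.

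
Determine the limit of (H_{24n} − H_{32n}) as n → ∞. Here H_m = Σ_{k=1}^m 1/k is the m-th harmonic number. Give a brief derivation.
lim = ln(24/32) = ln(3/4)

Euler-Maclaurin gives H_m = ln m + γ + 1/(2m) + O(1/m^2). The γ and O(1/m) terms cancel in the difference:
  H_{24n} − H_{32n} = ln(24n) − ln(32n) + O(1/n) = ln(24/32) + O(1/n).
Hence the limit is ln(24/32) = ln(3/4).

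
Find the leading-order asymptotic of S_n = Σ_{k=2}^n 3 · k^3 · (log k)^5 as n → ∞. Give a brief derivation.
S_n ~ 3 · n^4 · (log n)^5 / 4

By integral comparison, S_n = ∫_1^n 3 · x^3 · (log x)^5 dx + O(n^3 · (log n)^5). For the integral, the leading term of ∫_1^n x^3 (log x)^5 dx is n^4/4 · (log n)^5 (by repeated integration by parts; each step lowers the log-exponent and produces a relatively O(1/log n) correction). Hence S_n ~ 3 · n^4 · (log n)^5 / 4.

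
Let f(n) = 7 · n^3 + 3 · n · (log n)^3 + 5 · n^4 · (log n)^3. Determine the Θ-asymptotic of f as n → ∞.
f(n) ∈ Θ(n^4 · (log n)^3)

Compare the terms by growth order. For large n, n^a · (log n)^b dominates n^a' · (log n)^b' iff a > a', or (a = a' and b > b'). Ranking the 3 terms shows the dominant one is 5 · n^4 · (log n)^3. Hence f(n) ∈ Θ(n^4 · (log n)^3).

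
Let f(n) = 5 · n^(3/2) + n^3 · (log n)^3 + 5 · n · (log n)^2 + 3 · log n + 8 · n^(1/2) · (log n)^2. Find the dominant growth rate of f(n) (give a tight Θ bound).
f(n) ∈ Θ(n^3 · (log n)^3)

Compare the terms by growth order. For large n, n^a · (log n)^b dominates n^a' · (log n)^b' iff a > a', or (a = a' and b > b'). Ranking the 5 terms shows the dominant one is n^3 · (log n)^3. Hence f(n) ∈ Θ(n^3 · (log n)^3).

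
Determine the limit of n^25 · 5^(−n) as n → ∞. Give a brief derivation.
lim = 0

Exponentials with base > 1 dominate every fixed polynomial: for any fixed c, n^c / 5^n → 0 as n → ∞ (e.g. by the ratio test, or by writing 5^n = e^(n ln 5) and noting e^(n ln 5) / n^c → ∞). Hence n^25 · 5^(−n) = n^25 / 5^n → 0.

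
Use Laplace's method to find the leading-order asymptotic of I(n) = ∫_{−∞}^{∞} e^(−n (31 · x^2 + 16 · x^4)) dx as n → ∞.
I(n) ~ sqrt(π/(31n))

φ(x) = 31 · x^2 + 16 · x^4 has its unique global minimum at x* = 0 (since φ'(x) = 62x + 64x^3 = 0 only at x = 0 for real x with both coefficients positive, and φ → ∞ as |x| → ∞). At x* = 0, φ(0) = 0 and φ''(0) = 62. Laplace's method then gives
  I(n) ~ sqrt(2π / (n · φ''(0))) · e^(−n φ(0)) = sqrt(2π / (62n)) = sqrt(π/(31n)).
The 16 · x^4 term contributes only at subleading order (an O(1/n) relative correction).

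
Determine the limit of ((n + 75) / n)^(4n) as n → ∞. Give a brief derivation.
lim = e^300

Rewrite as (1 + 75/n)^(4n). By the standard limit (1 + x/n)^n → e^x, we have (1 + 75/n)^n → e^75, and raising to the 4th power gives e^300.
More precisely, ln[(1 + 75/n)^(4n)] = 4n · ln(1 + 75/n) = 4n · (75/n + O(1/n^2)) = 300 + O(1/n) → 300.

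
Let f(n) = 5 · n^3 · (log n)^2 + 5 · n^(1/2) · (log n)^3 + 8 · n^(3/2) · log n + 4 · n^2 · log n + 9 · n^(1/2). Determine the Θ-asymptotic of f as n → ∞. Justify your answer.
f(n) ∈ Θ(n^3 · (log n)^2)

Compare the terms by growth order. For large n, n^a · (log n)^b dominates n^a' · (log n)^b' iff a > a', or (a = a' and b > b'). Ranking the 5 terms shows the dominant one is 5 · n^3 · (log n)^2. Hence f(n) ∈ Θ(n^3 · (log n)^2).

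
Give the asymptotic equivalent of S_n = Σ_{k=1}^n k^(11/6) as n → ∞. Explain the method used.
S_n ~ (6/17) · n^(17/6)

Integral comparison: Σ_{k=1}^n k^(11/6) = ∫_0^n x^(11/6) dx + O(n^(11/6)). The integral is n^(1 + 11/6) / (1 + 11/6) = n^((11+6)/6) / ((11+6)/6) = (6/17) · n^(17/6).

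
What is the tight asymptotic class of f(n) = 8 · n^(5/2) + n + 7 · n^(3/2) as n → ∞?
f(n) ∈ Θ(n^(5/2))

Compare the terms by growth order. For large n, n^a · (log n)^b dominates n^a' · (log n)^b' iff a > a', or (a = a' and b > b'). Ranking the 3 terms shows the dominant one is 8 · n^(5/2). Hence f(n) ∈ Θ(n^(5/2)).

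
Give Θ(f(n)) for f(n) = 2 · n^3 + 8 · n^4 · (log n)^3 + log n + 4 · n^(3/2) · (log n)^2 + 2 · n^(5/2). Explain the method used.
f(n) ∈ Θ(n^4 · (log n)^3)

Compare the terms by growth order. For large n, n^a · (log n)^b dominates n^a' · (log n)^b' iff a > a', or (a = a' and b > b'). Ranking the 5 terms shows the dominant one is 8 · n^4 · (log n)^3. Hence f(n) ∈ Θ(n^4 · (log n)^3).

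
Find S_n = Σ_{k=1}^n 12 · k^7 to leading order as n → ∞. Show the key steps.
S_n ~ 3 · n^8 / 2

By integral comparison (Euler-Maclaurin), Σ_{k=1}^n 12 · k^7 = 12 · ∫_0^n x^7 dx + O(n^7) = 12 · n^8/8 = 3 · n^8 / 2 + O(n^7). (Equivalently, Faulhaber's formula gives the same leading term.)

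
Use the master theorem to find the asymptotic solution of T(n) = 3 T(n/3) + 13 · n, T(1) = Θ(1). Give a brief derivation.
T(n) = Θ(n log n)

log_3 3 = 1, and f(n) = 13 · n = Θ(n^(log_3 3)). This is Case 2 of the master theorem: T(n) = Θ(f(n) · log n) = Θ(n log n).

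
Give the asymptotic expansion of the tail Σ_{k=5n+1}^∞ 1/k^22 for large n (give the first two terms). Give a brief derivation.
Σ_{k>5n} 1/k^22 = 1/(21 · (5n)^21) − 1/(2 · (5n)^22) + O(1/(5n)^23)

Compare to the integral: ∫_{5n}^∞ x^(−22) dx = [−x^(−21)/21]_{5n}^∞ = 1/((22−1)·(5n)^21). The Euler-Maclaurin correction adds −f(5n)/2 = −1/(2·(5n)^22). Euler-Maclaurin then gives
  Σ_{k>5n} 1/k^22 = ∫_{5n}^∞ dx/x^22 − 1/(2·(5n)^22) + O(1/(5n)^23).
(Equivalently this is ζ(22) − Σ_{k≤5n} 1/k^22.)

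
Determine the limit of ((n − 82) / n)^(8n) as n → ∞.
lim = e^(−656)

Rewrite as (1 − 82/n)^(8n). By the standard limit (1 + x/n)^n → e^x, we have (1 − 82/n)^n → e^(−82), and raising to the 8th power gives e^(−656).
More precisely, ln[(1 − 82/n)^(8n)] = 8n · ln(1 − 82/n) = 8n · (-82/n + O(1/n^2)) = -656 + O(1/n) → -656.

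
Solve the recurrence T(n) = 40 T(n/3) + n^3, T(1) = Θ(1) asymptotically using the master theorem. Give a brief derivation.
T(n) = Θ(n^(log_3 40))

Master theorem: compare f(n) = n^3 to n^(log_3 40) where log_3 40 ≈ 3.358. Since 3 < log_3 40, we have f(n) = O(n^(log_3 40 − ε)) for some ε > 0 — Case 1. Hence T(n) = Θ(n^(log_3 40)).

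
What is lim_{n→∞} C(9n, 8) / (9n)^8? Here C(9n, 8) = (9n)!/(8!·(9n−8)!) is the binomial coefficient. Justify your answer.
lim = 1/8! = 1/40320

With N = 9n → ∞: C(N, 8) / N^8 = [N(N−1)…(N−7)] / (8! · N^8) = (1/8!) · 1 · (1 − 1/(9n)) · … · (1 − 7/(9n)). Each factor → 1 as N → ∞, so the limit is 1/8! = 1/40320.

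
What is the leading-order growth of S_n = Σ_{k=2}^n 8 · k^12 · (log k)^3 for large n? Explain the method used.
S_n ~ 8 · n^13 · (log n)^3 / 13

By integral comparison, S_n = ∫_1^n 8 · x^12 · (log x)^3 dx + O(n^12 · (log n)^3). For the integral, the leading term of ∫_1^n x^12 (log x)^3 dx is n^13/13 · (log n)^3 (by repeated integration by parts; each step lowers the log-exponent and produces a relatively O(1/log n) correction). Hence S_n ~ 8 · n^13 · (log n)^3 / 13.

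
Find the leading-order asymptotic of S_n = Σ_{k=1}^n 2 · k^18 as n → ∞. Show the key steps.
S_n ~ 2 · n^19 / 19

By integral comparison (Euler-Maclaurin), Σ_{k=1}^n 2 · k^18 = 2 · ∫_0^n x^18 dx + O(n^18) = 2 · n^19/19 + O(n^18). (Equivalently, Faulhaber's formula gives the same leading term.)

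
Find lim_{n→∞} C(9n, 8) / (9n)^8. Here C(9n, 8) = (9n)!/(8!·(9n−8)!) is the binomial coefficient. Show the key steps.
lim = 1/8! = 1/40320

With N = 9n → ∞: C(N, 8) / N^8 = [N(N−1)…(N−7)] / (8! · N^8) = (1/8!) · 1 · (1 − 1/(9n)) · … · (1 − 7/(9n)). Each factor → 1 as N → ∞, so the limit is 1/8! = 1/40320.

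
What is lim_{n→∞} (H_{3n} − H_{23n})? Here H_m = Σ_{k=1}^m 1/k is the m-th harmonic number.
lim = ln(3/23)

Euler-Maclaurin gives H_m = ln m + γ + 1/(2m) + O(1/m^2). The γ and O(1/m) terms cancel in the difference:
  H_{3n} − H_{23n} = ln(3n) − ln(23n) + O(1/n) = ln(3/23) + O(1/n).
Hence the limit is ln(3/23).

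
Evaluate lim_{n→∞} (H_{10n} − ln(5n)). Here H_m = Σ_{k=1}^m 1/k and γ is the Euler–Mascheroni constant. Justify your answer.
lim = ln 2 + γ

By Euler-Maclaurin, H_m = ln m + γ + O(1/m). So
  H_{10n} − ln(5n) = ln(10n) + γ − ln(5n) + O(1/n)
                       = ln(10/5) + γ + O(1/n).
Hence the limit is ln(10/5) + γ (= ln 2).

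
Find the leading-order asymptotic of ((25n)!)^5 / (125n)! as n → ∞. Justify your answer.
((25n)!)^5/(125n)! ~ ((2π·25n)^(4/2) / sqrt(5)) · 5^(−5·25n)  →  0

Write N = 25n. Stirling: N! ~ sqrt(2π N)(N/e)^N and (5N)! ~ sqrt(2π·5N)·(5N/e)^(5N).
  (N!)^5/(5N)! ~ (2π N)^(5/2) (N/e)^(5N) / [sqrt(2π·5N) (5N/e)^(5N)]
     = (2π N)^(5/2) / sqrt(2π·5N) · (N/(5N))^(5N)
     = (2π N)^((5−1)/2) / sqrt(5) · 5^(−5N).
Since 5^5 > 1, the factor 5^(−5N) decays exponentially, so the ratio → 0. Substituting N = 25n gives the stated form.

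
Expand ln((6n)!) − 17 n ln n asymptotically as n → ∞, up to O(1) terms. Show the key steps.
ln((6n)!) − 17 n ln n = −11 n ln n + 6(ln 6 − 1) n + (1/2) ln(2π·6n) + O(1/n)

Stirling: ln((6n)!) = 6n ln(6n) − 6n + (1/2) ln(2π·6n) + O(1/n).
Expand 6n ln(6n) = 6n (ln n + ln 6) = 6n ln n + 6n ln 6.
Subtract 17n ln n: leading term is (6 − 17) n ln n = −11 n ln n. The next term is 6n ln 6 − 6n = 6(ln 6 − 1) n. Then the (1/2) ln(2π·6n) correction.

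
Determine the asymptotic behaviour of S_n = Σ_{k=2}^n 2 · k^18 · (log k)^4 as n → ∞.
S_n ~ 2 · n^19 · (log n)^4 / 19

By integral comparison, S_n = ∫_1^n 2 · x^18 · (log x)^4 dx + O(n^18 · (log n)^4). For the integral, the leading term of ∫_1^n x^18 (log x)^4 dx is n^19/19 · (log n)^4 (by repeated integration by parts; each step lowers the log-exponent and produces a relatively O(1/log n) correction). Hence S_n ~ 2 · n^19 · (log n)^4 / 19.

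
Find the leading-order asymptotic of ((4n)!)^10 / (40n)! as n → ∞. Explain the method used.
((4n)!)^10/(40n)! ~ ((2π·4n)^(9/2) / sqrt(10)) · 10^(−10·4n)  →  0

Write N = 4n. Stirling: N! ~ sqrt(2π N)(N/e)^N and (10N)! ~ sqrt(2π·10N)·(10N/e)^(10N).
  (N!)^10/(10N)! ~ (2π N)^(10/2) (N/e)^(10N) / [sqrt(2π·10N) (10N/e)^(10N)]
     = (2π N)^(10/2) / sqrt(2π·10N) · (N/(10N))^(10N)
     = (2π N)^((10−1)/2) / sqrt(10) · 10^(−10N).
Since 10^10 > 1, the factor 10^(−10N) decays exponentially, so the ratio → 0. Substituting N = 4n gives the stated form.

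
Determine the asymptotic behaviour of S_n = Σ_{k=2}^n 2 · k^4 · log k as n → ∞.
S_n ~ 2 · n^5 log n / 5 − 2 · n^5 / 25

By integral comparison, S_n = ∫_1^n 2 · x^4 · log x dx + O(n^4 · log n). For the integral, ∫ x^4 log x dx = n^5 log n / 5 − n^5/25 (integration by parts). Hence S_n ~ 2 · n^5 log n / 5 − 2 · n^5 / 25.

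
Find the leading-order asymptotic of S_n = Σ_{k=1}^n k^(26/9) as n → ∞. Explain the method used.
S_n ~ (9/35) · n^(35/9)

Integral comparison: Σ_{k=1}^n k^(26/9) = ∫_0^n x^(26/9) dx + O(n^(26/9)). The integral is n^(1 + 26/9) / (1 + 26/9) = n^((26+9)/9) / ((26+9)/9) = (9/35) · n^(35/9).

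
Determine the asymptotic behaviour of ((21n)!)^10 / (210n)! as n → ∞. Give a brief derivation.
((21n)!)^10/(210n)! ~ ((2π·21n)^(9/2) / sqrt(10)) · 10^(−10·21n)  →  0

Write N = 21n. Stirling: N! ~ sqrt(2π N)(N/e)^N and (10N)! ~ sqrt(2π·10N)·(10N/e)^(10N).
  (N!)^10/(10N)! ~ (2π N)^(10/2) (N/e)^(10N) / [sqrt(2π·10N) (10N/e)^(10N)]
     = (2π N)^(10/2) / sqrt(2π·10N) · (N/(10N))^(10N)
     = (2π N)^((10−1)/2) / sqrt(10) · 10^(−10N).
Since 10^10 > 1, the factor 10^(−10N) decays exponentially, so the ratio → 0. Substituting N = 21n gives the stated form.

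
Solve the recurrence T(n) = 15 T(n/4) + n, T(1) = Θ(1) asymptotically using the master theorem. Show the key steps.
T(n) = Θ(n^(log_4 15))

Master theorem: compare f(n) = n to n^(log_4 15) where log_4 15 ≈ 1.953. Since 1 < log_4 15, we have f(n) = O(n^(log_4 15 − ε)) for some ε > 0 — Case 1. Hence T(n) = Θ(n^(log_4 15)).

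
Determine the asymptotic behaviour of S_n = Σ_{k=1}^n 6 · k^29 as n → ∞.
S_n ~ n^30 / 5

By integral comparison (Euler-Maclaurin), Σ_{k=1}^n 6 · k^29 = 6 · ∫_0^n x^29 dx + O(n^29) = 6 · n^30/30 = n^30 / 5 + O(n^29). (Equivalently, Faulhaber's formula gives the same leading term.)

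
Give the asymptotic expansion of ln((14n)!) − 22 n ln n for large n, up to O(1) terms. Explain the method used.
ln((14n)!) − 22 n ln n = −8 n ln n + 14(ln 14 − 1) n + (1/2) ln(2π·14n) + O(1/n)

Stirling: ln((14n)!) = 14n ln(14n) − 14n + (1/2) ln(2π·14n) + O(1/n).
Expand 14n ln(14n) = 14n (ln n + ln 14) = 14n ln n + 14n ln 14.
Subtract 22n ln n: leading term is (14 − 22) n ln n = −8 n ln n. The next term is 14n ln 14 − 14n = 14(ln 14 − 1) n. Then the (1/2) ln(2π·14n) correction.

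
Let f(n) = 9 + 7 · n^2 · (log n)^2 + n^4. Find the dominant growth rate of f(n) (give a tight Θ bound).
f(n) ∈ Θ(n^4)

Compare the terms by growth order. For large n, n^a · (log n)^b dominates n^a' · (log n)^b' iff a > a', or (a = a' and b > b'). Ranking the 3 terms shows the dominant one is n^4. Hence f(n) ∈ Θ(n^4).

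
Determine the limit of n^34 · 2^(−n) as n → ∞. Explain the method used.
lim = 0

Exponentials with base > 1 dominate every fixed polynomial: for any fixed c, n^c / 2^n → 0 as n → ∞ (e.g. by the ratio test, or by writing 2^n = e^(n ln 2) and noting e^(n ln 2) / n^c → ∞). Hence n^34 · 2^(−n) = n^34 / 2^n → 0.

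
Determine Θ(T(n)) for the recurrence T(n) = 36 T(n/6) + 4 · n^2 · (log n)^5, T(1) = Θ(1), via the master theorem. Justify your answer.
T(n) = Θ(n^2 · (log n)^6)

Here log_6 36 = 2 and f(n) = 4 · n^2 · (log n)^5 = Θ(n^(log_6 36) · (log n)^5). This is the extended Case 2 of the master theorem (f matches the critical exponent up to log factors), giving T(n) = Θ(n^(log_6 36) · (log n)^(5+1)) = Θ(n^2 · (log n)^6).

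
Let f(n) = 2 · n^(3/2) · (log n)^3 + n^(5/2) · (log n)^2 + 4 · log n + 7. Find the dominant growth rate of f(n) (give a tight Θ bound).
f(n) ∈ Θ(n^(5/2) · (log n)^2)

Compare the terms by growth order. For large n, n^a · (log n)^b dominates n^a' · (log n)^b' iff a > a', or (a = a' and b > b'). Ranking the 4 terms shows the dominant one is n^(5/2) · (log n)^2. Hence f(n) ∈ Θ(n^(5/2) · (log n)^2).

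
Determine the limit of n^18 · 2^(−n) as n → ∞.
lim = 0

Exponentials with base > 1 dominate every fixed polynomial: for any fixed c, n^c / 2^n → 0 as n → ∞ (e.g. by the ratio test, or by writing 2^n = e^(n ln 2) and noting e^(n ln 2) / n^c → ∞). Hence n^18 · 2^(−n) = n^18 / 2^n → 0.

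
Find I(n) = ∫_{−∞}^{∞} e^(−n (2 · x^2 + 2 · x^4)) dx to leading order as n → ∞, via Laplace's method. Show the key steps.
I(n) ~ sqrt(π/(2n))

φ(x) = 2 · x^2 + 2 · x^4 has its unique global minimum at x* = 0 (since φ'(x) = 4x + 8x^3 = 0 only at x = 0 for real x with both coefficients positive, and φ → ∞ as |x| → ∞). At x* = 0, φ(0) = 0 and φ''(0) = 4. Laplace's method then gives
  I(n) ~ sqrt(2π / (n · φ''(0))) · e^(−n φ(0)) = sqrt(2π / (4n)) = sqrt(π/(2n)).
The 2 · x^4 term contributes only at subleading order (an O(1/n) relative correction).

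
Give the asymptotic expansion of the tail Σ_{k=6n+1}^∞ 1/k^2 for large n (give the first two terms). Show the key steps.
Σ_{k>6n} 1/k^2 = 1/(1 · (6n)) − 1/(2 · (6n)^2) + O(1/(6n)^3)

Compare to the integral: ∫_{6n}^∞ x^(−2) dx = [−x^(−1)/1]_{6n}^∞ = 1/((2−1)·(6n)). The Euler-Maclaurin correction adds −f(6n)/2 = −1/(2·(6n)^2). Euler-Maclaurin then gives
  Σ_{k>6n} 1/k^2 = ∫_{6n}^∞ dx/x^2 − 1/(2·(6n)^2) + O(1/(6n)^3).
(Equivalently this is ζ(2) − Σ_{k≤6n} 1/k^2.)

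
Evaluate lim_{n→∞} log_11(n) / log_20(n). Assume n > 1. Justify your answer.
lim = ln(20) / ln(11) = log_11(20)

Change of base: log_11(n) = ln n / ln 11 and log_20(n) = ln n / ln 20. The ratio is (ln n / ln 11) · (ln 20 / ln n) = ln 20 / ln 11, a constant independent of n. So the limit is ln 20 / ln 11 = log_11(20).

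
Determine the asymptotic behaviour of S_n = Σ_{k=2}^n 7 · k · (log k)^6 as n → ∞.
S_n ~ 7 · n^2 · (log n)^6 / 2

By integral comparison, S_n = ∫_1^n 7 · x · (log x)^6 dx + O(n · (log n)^6). For the integral, the leading term of ∫_1^n x^1 (log x)^6 dx is n^2/2 · (log n)^6 (by repeated integration by parts; each step lowers the log-exponent and produces a relatively O(1/log n) correction). Hence S_n ~ 7 · n^2 · (log n)^6 / 2.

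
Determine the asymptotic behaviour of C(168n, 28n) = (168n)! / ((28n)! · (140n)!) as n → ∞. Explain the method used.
C(168n, 28n) ~ (46656/3125)^(28n) · sqrt(3/(5π·28n))

Write N = 28n. Apply Stirling to each factorial:
  (6N)! ~ sqrt(2π·6N) · (6N/e)^(6N),
  N! ~ sqrt(2π N) · (N/e)^N,
  (5N)! ~ sqrt(2π·5N) · (5N/e)^(5N).
The exponential factors combine to (6N)^(6N) / (N^N · (5N)^(5N)) = 6^(6N)/5^(5N) = (6^6/5^5)^N = (46656/3125)^N.
The square-root prefactors combine to sqrt(2π·6N) / (sqrt(2π N)·sqrt(2π·5N)) = sqrt(6 / (2π·5·N)) = sqrt(3/(5π·28n)).
Substituting N = 28n: C(168n, 28n) ~ (46656/3125)^(28n) · sqrt(3/(5π·28n)).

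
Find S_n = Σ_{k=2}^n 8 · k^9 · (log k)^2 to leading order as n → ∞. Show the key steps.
S_n ~ 4 · n^10 · (log n)^2 / 5

By integral comparison, S_n = ∫_1^n 8 · x^9 · (log x)^2 dx + O(n^9 · (log n)^2). For the integral, the leading term of ∫_1^n x^9 (log x)^2 dx is n^10/10 · (log n)^2 (by repeated integration by parts; each step lowers the log-exponent and produces a relatively O(1/log n) correction). Hence S_n ~ 4 · n^10 · (log n)^2 / 5.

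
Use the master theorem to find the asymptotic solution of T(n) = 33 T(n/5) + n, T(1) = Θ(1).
T(n) = Θ(n^(log_5 33))

Master theorem: compare f(n) = n to n^(log_5 33) where log_5 33 ≈ 2.173. Since 1 < log_5 33, we have f(n) = O(n^(log_5 33 − ε)) for some ε > 0 — Case 1. Hence T(n) = Θ(n^(log_5 33)).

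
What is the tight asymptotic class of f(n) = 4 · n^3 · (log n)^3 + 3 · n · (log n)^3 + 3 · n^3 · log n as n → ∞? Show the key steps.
f(n) ∈ Θ(n^3 · (log n)^3)

Compare the terms by growth order. For large n, n^a · (log n)^b dominates n^a' · (log n)^b' iff a > a', or (a = a' and b > b'). Ranking the 3 terms shows the dominant one is 4 · n^3 · (log n)^3. Hence f(n) ∈ Θ(n^3 · (log n)^3).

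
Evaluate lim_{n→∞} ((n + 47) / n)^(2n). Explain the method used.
lim = e^94

Rewrite as (1 + 47/n)^(2n). By the standard limit (1 + x/n)^n → e^x, we have (1 + 47/n)^n → e^47, and raising to the 2nd power gives e^94.
More precisely, ln[(1 + 47/n)^(2n)] = 2n · ln(1 + 47/n) = 2n · (47/n + O(1/n^2)) = 94 + O(1/n) → 94.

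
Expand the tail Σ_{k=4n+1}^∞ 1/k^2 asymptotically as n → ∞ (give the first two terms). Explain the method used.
Σ_{k>4n} 1/k^2 = 1/(1 · (4n)) − 1/(2 · (4n)^2) + O(1/(4n)^3)

Compare to the integral: ∫_{4n}^∞ x^(−2) dx = [−x^(−1)/1]_{4n}^∞ = 1/((2−1)·(4n)). The Euler-Maclaurin correction adds −f(4n)/2 = −1/(2·(4n)^2). Euler-Maclaurin then gives
  Σ_{k>4n} 1/k^2 = ∫_{4n}^∞ dx/x^2 − 1/(2·(4n)^2) + O(1/(4n)^3).
(Equivalently this is ζ(2) − Σ_{k≤4n} 1/k^2.)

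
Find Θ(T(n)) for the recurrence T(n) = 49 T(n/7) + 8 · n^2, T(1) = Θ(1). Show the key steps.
T(n) = Θ(n^2 log n)

log_7 49 = 2, and f(n) = 8 · n^2 = Θ(n^(log_7 49)). This is Case 2 of the master theorem: T(n) = Θ(f(n) · log n) = Θ(n^2 log n).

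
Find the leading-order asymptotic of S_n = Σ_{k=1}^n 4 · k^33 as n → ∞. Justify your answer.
S_n ~ 2 · n^34 / 17

By integral comparison (Euler-Maclaurin), Σ_{k=1}^n 4 · k^33 = 4 · ∫_0^n x^33 dx + O(n^33) = 4 · n^34/34 = 2 · n^34 / 17 + O(n^33). (Equivalently, Faulhaber's formula gives the same leading term.)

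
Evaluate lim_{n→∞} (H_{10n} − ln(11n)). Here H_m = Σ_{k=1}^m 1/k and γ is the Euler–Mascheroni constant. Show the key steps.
lim = ln(10/11) + γ

By Euler-Maclaurin, H_m = ln m + γ + O(1/m). So
  H_{10n} − ln(11n) = ln(10n) + γ − ln(11n) + O(1/n)
                       = ln(10/11) + γ + O(1/n).
Hence the limit is ln(10/11) + γ.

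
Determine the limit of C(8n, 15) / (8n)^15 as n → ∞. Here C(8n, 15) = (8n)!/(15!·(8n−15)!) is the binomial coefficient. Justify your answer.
lim = 1/15! = 1/1307674368000

With N = 8n → ∞: C(N, 15) / N^15 = [N(N−1)…(N−14)] / (15! · N^15) = (1/15!) · 1 · (1 − 1/(8n)) · … · (1 − 14/(8n)). Each factor → 1 as N → ∞, so the limit is 1/15! = 1/1307674368000.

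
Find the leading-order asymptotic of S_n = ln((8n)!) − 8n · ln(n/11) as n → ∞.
S_n ~ 8n · (ln 88 − 1) + O(ln n)

Stirling: ln((8n)!) = 8n ln(8n) − 8n + O(ln n).
  S_n = 8n ln(8n) − 8n − 8n ln(n/11) + O(ln n)
      = 8n ln(8n) − 8n ln n + 8n ln 11 − 8n + O(ln n)
      = 8n ln 8 + 8n ln 11 − 8n + O(ln n)
      = 8n (ln 88 − 1) + O(ln n).
Numerically ln(88) − 1 ≈ 3.4773.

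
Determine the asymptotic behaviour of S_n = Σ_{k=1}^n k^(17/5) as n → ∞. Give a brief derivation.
S_n ~ (5/22) · n^(22/5)

Integral comparison: Σ_{k=1}^n k^(17/5) = ∫_0^n x^(17/5) dx + O(n^(17/5)). The integral is n^(1 + 17/5) / (1 + 17/5) = n^((17+5)/5) / ((17+5)/5) = (5/22) · n^(22/5).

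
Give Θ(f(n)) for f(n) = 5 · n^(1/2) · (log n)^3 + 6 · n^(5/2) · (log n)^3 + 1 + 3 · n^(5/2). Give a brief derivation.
f(n) ∈ Θ(n^(5/2) · (log n)^3)

Compare the terms by growth order. For large n, n^a · (log n)^b dominates n^a' · (log n)^b' iff a > a', or (a = a' and b > b'). Ranking the 4 terms shows the dominant one is 6 · n^(5/2) · (log n)^3. Hence f(n) ∈ Θ(n^(5/2) · (log n)^3).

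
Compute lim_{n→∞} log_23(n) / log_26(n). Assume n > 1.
lim = ln(26) / ln(23) = log_23(26)

Change of base: log_23(n) = ln n / ln 23 and log_26(n) = ln n / ln 26. The ratio is (ln n / ln 23) · (ln 26 / ln n) = ln 26 / ln 23, a constant independent of n. So the limit is ln 26 / ln 23 = log_23(26).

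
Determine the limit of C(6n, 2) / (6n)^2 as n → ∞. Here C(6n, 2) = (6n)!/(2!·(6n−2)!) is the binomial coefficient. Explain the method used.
lim = 1/2! = 1/2

With N = 6n → ∞: C(N, 2) / N^2 = [N(N−1)…(N−1)] / (2! · N^2) = (1/2!) · 1 · (1 − 1/(6n)). Each factor → 1 as N → ∞, so the limit is 1/2! = 1/2.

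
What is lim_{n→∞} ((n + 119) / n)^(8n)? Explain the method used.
lim = e^952

Rewrite as (1 + 119/n)^(8n). By the standard limit (1 + x/n)^n → e^x, we have (1 + 119/n)^n → e^119, and raising to the 8th power gives e^952.
More precisely, ln[(1 + 119/n)^(8n)] = 8n · ln(1 + 119/n) = 8n · (119/n + O(1/n^2)) = 952 + O(1/n) → 952.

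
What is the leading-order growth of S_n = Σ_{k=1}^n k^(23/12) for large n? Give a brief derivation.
S_n ~ (12/35) · n^(35/12)

Integral comparison: Σ_{k=1}^n k^(23/12) = ∫_0^n x^(23/12) dx + O(n^(23/12)). The integral is n^(1 + 23/12) / (1 + 23/12) = n^((23+12)/12) / ((23+12)/12) = (12/35) · n^(35/12).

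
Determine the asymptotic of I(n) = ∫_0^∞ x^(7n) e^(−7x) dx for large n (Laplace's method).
I(n) ~ (sqrt(2π·7n) / 7) · (7n/(7e))^(7n)

Write the integrand as exp(7n ln x − 7x) and set f(x) = 7n ln x − 7x. Then f'(x) = 7n/x − 7 = 0 at x* = 7n/7, and f''(x*) = −7n/x*^2 = −7^2/(7n). Laplace's method (interior maximum) gives
  I(n) ~ e^(f(x*)) · sqrt(2π / |f''(x*)|)
        = exp(7n ln(7n/7) − 7n) · sqrt(2π · 7n / 7^2)
        = (7n/7)^(7n) e^(−7n) · sqrt(2π·7n) / 7
        = (sqrt(2π·7n) / 7) · (7n/(7e))^(7n).
This matches Γ(7n+1)/7^(7n+1) with Stirling applied to Γ.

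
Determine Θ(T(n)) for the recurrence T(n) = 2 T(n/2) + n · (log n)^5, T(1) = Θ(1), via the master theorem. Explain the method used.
T(n) = Θ(n · (log n)^6)

Here log_2 2 = 1 and f(n) = n · (log n)^5 = Θ(n^(log_2 2) · (log n)^5). This is the extended Case 2 of the master theorem (f matches the critical exponent up to log factors), giving T(n) = Θ(n^(log_2 2) · (log n)^(5+1)) = Θ(n · (log n)^6).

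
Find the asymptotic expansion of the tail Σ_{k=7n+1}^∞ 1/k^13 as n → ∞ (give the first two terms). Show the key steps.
Σ_{k>7n} 1/k^13 = 1/(12 · (7n)^12) − 1/(2 · (7n)^13) + O(1/(7n)^14)

Compare to the integral: ∫_{7n}^∞ x^(−13) dx = [−x^(−12)/12]_{7n}^∞ = 1/((13−1)·(7n)^12). The Euler-Maclaurin correction adds −f(7n)/2 = −1/(2·(7n)^13). Euler-Maclaurin then gives
  Σ_{k>7n} 1/k^13 = ∫_{7n}^∞ dx/x^13 − 1/(2·(7n)^13) + O(1/(7n)^14).
(Equivalently this is ζ(13) − Σ_{k≤7n} 1/k^13.)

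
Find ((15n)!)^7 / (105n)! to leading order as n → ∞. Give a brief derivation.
((15n)!)^7/(105n)! ~ ((2π·15n)^(6/2) / sqrt(7)) · 7^(−7·15n)  →  0

Write N = 15n. Stirling: N! ~ sqrt(2π N)(N/e)^N and (7N)! ~ sqrt(2π·7N)·(7N/e)^(7N).
  (N!)^7/(7N)! ~ (2π N)^(7/2) (N/e)^(7N) / [sqrt(2π·7N) (7N/e)^(7N)]
     = (2π N)^(7/2) / sqrt(2π·7N) · (N/(7N))^(7N)
     = (2π N)^((7−1)/2) / sqrt(7) · 7^(−7N).
Since 7^7 > 1, the factor 7^(−7N) decays exponentially, so the ratio → 0. Substituting N = 15n gives the stated form.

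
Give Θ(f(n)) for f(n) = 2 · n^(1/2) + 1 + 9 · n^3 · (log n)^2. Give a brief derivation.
f(n) ∈ Θ(n^3 · (log n)^2)

Compare the terms by growth order. For large n, n^a · (log n)^b dominates n^a' · (log n)^b' iff a > a', or (a = a' and b > b'). Ranking the 3 terms shows the dominant one is 9 · n^3 · (log n)^2. Hence f(n) ∈ Θ(n^3 · (log n)^2).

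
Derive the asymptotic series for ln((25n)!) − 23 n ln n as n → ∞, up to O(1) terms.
ln((25n)!) − 23 n ln n = 2 n ln n + 25(ln 25 − 1) n + (1/2) ln(2π·25n) + O(1/n)

Stirling: ln((25n)!) = 25n ln(25n) − 25n + (1/2) ln(2π·25n) + O(1/n).
Expand 25n ln(25n) = 25n (ln n + ln 25) = 25n ln n + 25n ln 25.
Subtract 23n ln n: leading term is (25 − 23) n ln n = 2 n ln n. The next term is 25n ln 25 − 25n = 25(ln 25 − 1) n. Then the (1/2) ln(2π·25n) correction.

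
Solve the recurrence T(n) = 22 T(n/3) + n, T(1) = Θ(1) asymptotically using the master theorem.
T(n) = Θ(n^(log_3 22))

Master theorem: compare f(n) = n to n^(log_3 22) where log_3 22 ≈ 2.814. Since 1 < log_3 22, we have f(n) = O(n^(log_3 22 − ε)) for some ε > 0 — Case 1. Hence T(n) = Θ(n^(log_3 22)).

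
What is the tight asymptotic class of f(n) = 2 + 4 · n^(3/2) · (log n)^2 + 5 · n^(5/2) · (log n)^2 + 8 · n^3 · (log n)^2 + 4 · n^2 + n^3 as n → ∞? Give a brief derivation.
f(n) ∈ Θ(n^3 · (log n)^2)

Compare the terms by growth order. For large n, n^a · (log n)^b dominates n^a' · (log n)^b' iff a > a', or (a = a' and b > b'). Ranking the 6 terms shows the dominant one is 8 · n^3 · (log n)^2. Hence f(n) ∈ Θ(n^3 · (log n)^2).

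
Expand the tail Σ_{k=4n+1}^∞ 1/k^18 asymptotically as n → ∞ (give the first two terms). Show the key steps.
Σ_{k>4n} 1/k^18 = 1/(17 · (4n)^17) − 1/(2 · (4n)^18) + O(1/(4n)^19)

Compare to the integral: ∫_{4n}^∞ x^(−18) dx = [−x^(−17)/17]_{4n}^∞ = 1/((18−1)·(4n)^17). The Euler-Maclaurin correction adds −f(4n)/2 = −1/(2·(4n)^18). Euler-Maclaurin then gives
  Σ_{k>4n} 1/k^18 = ∫_{4n}^∞ dx/x^18 − 1/(2·(4n)^18) + O(1/(4n)^19).
(Equivalently this is ζ(18) − Σ_{k≤4n} 1/k^18.)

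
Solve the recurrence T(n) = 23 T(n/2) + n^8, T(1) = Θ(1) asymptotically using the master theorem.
T(n) = Θ(n^8)

log_2 23 ≈ 4.524. f(n) = n^8 dominates n^(log_2 23) since 8 > 4.524, and the regularity condition a·f(n/b) = 23·(n/2)^8 = (23/256)·n^8 ≤ c·f(n) holds with c = 23/256 ≈ 0.0898 < 1. So this is Case 3: T(n) = Θ(f(n)) = Θ(n^8).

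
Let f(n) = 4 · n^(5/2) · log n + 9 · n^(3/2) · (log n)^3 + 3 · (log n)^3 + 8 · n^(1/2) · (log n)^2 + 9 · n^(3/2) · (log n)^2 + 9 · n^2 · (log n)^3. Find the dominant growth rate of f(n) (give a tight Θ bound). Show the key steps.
f(n) ∈ Θ(n^(5/2) · log n)

Compare the terms by growth order. For large n, n^a · (log n)^b dominates n^a' · (log n)^b' iff a > a', or (a = a' and b > b'). Ranking the 6 terms shows the dominant one is 4 · n^(5/2) · log n. Hence f(n) ∈ Θ(n^(5/2) · log n).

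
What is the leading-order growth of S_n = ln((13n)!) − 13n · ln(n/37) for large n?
S_n ~ 13n · (ln 481 − 1) + O(ln n)

Stirling: ln((13n)!) = 13n ln(13n) − 13n + O(ln n).
  S_n = 13n ln(13n) − 13n − 13n ln(n/37) + O(ln n)
      = 13n ln(13n) − 13n ln n + 13n ln 37 − 13n + O(ln n)
      = 13n ln 13 + 13n ln 37 − 13n + O(ln n)
      = 13n (ln 481 − 1) + O(ln n).
Numerically ln(481) − 1 ≈ 5.1759.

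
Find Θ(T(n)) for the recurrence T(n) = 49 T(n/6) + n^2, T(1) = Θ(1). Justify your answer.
T(n) = Θ(n^(log_6 49))

Master theorem: compare f(n) = n^2 to n^(log_6 49) where log_6 49 ≈ 2.172. Since 2 < log_6 49, we have f(n) = O(n^(log_6 49 − ε)) for some ε > 0 — Case 1. Hence T(n) = Θ(n^(log_6 49)).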